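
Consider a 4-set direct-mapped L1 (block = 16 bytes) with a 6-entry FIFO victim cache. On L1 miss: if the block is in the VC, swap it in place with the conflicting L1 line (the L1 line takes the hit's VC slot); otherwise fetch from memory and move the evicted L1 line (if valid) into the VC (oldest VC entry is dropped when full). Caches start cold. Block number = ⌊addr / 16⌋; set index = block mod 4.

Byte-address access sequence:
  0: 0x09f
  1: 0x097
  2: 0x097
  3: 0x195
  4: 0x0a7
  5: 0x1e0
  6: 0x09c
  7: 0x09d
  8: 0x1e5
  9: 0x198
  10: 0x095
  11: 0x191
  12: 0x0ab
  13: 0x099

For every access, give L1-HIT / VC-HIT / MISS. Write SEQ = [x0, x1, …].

SEQ = [MISS, L1-HIT, L1-HIT, MISS, MISS, MISS, VC-HIT, L1-HIT, L1-HIT, VC-HIT, VC-HIT, VC-HIT, VC-HIT, VC-HIT]

#0 0x9f→b9/s1 MISS; vc=[]
#1 0x97→b9/s1 L1-HIT; vc=[]
#2 0x97→b9/s1 L1-HIT; vc=[]
#3 0x195→b25/s1 MISS; vc=[9]
#4 0xa7→b10/s2 MISS; vc=[9]
#5 0x1e0→b30/s2 MISS; vc=[9,10]
#6 0x9c→b9/s1 VC-HIT; vc=[25,10]
#7 0x9d→b9/s1 L1-HIT; vc=[25,10]
#8 0x1e5→b30/s2 L1-HIT; vc=[25,10]
#9 0x198→b25/s1 VC-HIT; vc=[9,10]
#10 0x95→b9/s1 VC-HIT; vc=[25,10]
#11 0x191→b25/s1 VC-HIT; vc=[9,10]
#12 0xab→b10/s2 VC-HIT; vc=[9,30]
#13 0x99→b9/s1 VC-HIT; vc=[25,30]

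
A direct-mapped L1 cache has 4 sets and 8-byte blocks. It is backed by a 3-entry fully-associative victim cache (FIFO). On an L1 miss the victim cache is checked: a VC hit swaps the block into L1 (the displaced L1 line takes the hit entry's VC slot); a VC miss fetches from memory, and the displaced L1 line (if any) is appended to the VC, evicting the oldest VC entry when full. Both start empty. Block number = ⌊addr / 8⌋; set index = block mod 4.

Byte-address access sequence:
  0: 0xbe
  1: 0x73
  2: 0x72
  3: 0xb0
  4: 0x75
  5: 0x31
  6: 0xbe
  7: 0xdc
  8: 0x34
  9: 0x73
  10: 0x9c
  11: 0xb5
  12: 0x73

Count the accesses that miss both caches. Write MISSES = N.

#0 0xbe→b23/s3 MISS; vc=[]
#1 0x73→b14/s2 MISS; vc=[]
#2 0x72→b14/s2 L1-HIT; vc=[]
#3 0xb0→b22/s2 MISS; vc=[14]
#4 0x75→b14/s2 VC-HIT; vc=[22]
#5 0x31→b6/s2 MISS; vc=[22,14]
#6 0xbe→b23/s3 L1-HIT; vc=[22,14]
#7 0xdc→b27/s3 MISS; vc=[22,14,23]
#8 0x34→b6/s2 L1-HIT; vc=[22,14,23]
#9 0x73→b14/s2 VC-HIT; vc=[22,6,23]
#10 0x9c→b19/s3 MISS; vc=[6,23,27]
#11 0xb5→b22/s2 MISS; vc=[23,27,14]
#12 0x73→b14/s2 VC-HIT; vc=[23,27,22]

MISSES = 7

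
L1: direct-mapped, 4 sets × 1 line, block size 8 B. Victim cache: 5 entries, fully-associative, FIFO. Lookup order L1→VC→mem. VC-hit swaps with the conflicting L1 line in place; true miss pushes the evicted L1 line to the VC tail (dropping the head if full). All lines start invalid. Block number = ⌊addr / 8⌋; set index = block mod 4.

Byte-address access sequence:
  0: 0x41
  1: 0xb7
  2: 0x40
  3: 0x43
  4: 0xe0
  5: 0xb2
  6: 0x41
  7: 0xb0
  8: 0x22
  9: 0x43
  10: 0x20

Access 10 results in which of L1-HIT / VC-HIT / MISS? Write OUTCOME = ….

OUTCOME = VC-HIT

#0 0x41→b8/s0 MISS; vc=[]
#1 0xb7→b22/s2 MISS; vc=[]
#2 0x40→b8/s0 L1-HIT; vc=[]
#3 0x43→b8/s0 L1-HIT; vc=[]
#4 0xe0→b28/s0 MISS; vc=[8]
#5 0xb2→b22/s2 L1-HIT; vc=[8]
#6 0x41→b8/s0 VC-HIT; vc=[28]
#7 0xb0→b22/s2 L1-HIT; vc=[28]
#8 0x22→b4/s0 MISS; vc=[28,8]
#9 0x43→b8/s0 VC-HIT; vc=[28,4]
#10 0x20→b4/s0 VC-HIT; vc=[28,8]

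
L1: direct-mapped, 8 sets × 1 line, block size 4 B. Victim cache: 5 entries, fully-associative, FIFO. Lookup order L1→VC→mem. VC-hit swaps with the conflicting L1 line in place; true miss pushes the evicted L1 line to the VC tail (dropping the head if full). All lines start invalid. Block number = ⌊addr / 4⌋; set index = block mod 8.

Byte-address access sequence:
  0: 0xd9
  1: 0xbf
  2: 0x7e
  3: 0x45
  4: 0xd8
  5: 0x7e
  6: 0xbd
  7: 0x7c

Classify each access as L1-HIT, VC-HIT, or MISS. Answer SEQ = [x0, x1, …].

  [0] addr=0xd9 blk=54 s=6: MISS | VC []
  [1] addr=0xbf blk=47 s=7: MISS | VC []
  [2] addr=0x7e blk=31 s=7: MISS | VC [47]
  [3] addr=0x45 blk=17 s=1: MISS | VC [47]
  [4] addr=0xd8 blk=54 s=6: L1-HIT | VC [47]
  [5] addr=0x7e blk=31 s=7: L1-HIT | VC [47]
  [6] addr=0xbd blk=47 s=7: VC-HIT | VC [31]
  [7] addr=0x7c blk=31 s=7: VC-HIT | VC [47]

SEQ = [MISS, MISS, MISS, MISS, L1-HIT, L1-HIT, VC-HIT, VC-HIT]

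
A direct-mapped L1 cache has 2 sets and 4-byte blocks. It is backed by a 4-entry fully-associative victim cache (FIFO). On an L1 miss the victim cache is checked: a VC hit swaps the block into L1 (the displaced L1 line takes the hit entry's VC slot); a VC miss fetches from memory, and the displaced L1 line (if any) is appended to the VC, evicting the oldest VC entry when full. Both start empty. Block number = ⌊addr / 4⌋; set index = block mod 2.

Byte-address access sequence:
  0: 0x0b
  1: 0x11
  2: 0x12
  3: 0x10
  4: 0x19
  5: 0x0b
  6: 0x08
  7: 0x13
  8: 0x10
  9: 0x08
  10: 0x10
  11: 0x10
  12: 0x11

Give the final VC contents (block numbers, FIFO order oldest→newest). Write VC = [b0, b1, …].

  [0] addr=0xb blk=2 s=0: MISS | VC []
  [1] addr=0x11 blk=4 s=0: MISS | VC [2]
  [2] addr=0x12 blk=4 s=0: L1-HIT | VC [2]
  [3] addr=0x10 blk=4 s=0: L1-HIT | VC [2]
  [4] addr=0x19 blk=6 s=0: MISS | VC [2, 4]
  [5] addr=0xb blk=2 s=0: VC-HIT | VC [6, 4]
  [6] addr=0x8 blk=2 s=0: L1-HIT | VC [6, 4]
  [7] addr=0x13 blk=4 s=0: VC-HIT | VC [6, 2]
  [8] addr=0x10 blk=4 s=0: L1-HIT | VC [6, 2]
  [9] addr=0x8 blk=2 s=0: VC-HIT | VC [6, 4]
  [10] addr=0x10 blk=4 s=0: VC-HIT | VC [6, 2]
  [11] addr=0x10 blk=4 s=0: L1-HIT | VC [6, 2]
  [12] addr=0x11 blk=4 s=0: L1-HIT | VC [6, 2]

VC = [6, 2]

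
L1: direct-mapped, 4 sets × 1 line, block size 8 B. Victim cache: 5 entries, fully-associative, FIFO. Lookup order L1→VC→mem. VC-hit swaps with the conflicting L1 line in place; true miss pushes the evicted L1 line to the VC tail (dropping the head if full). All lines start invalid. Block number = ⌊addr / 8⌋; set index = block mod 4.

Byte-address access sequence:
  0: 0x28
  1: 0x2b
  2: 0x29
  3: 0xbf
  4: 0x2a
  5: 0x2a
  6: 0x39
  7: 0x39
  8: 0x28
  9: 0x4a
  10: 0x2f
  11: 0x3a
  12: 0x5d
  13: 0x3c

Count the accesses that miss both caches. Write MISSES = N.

MISSES = 5

  [0] addr=0x28 blk=5 s=1: MISS | VC []
  [1] addr=0x2b blk=5 s=1: L1-HIT | VC []
  [2] addr=0x29 blk=5 s=1: L1-HIT | VC []
  [3] addr=0xbf blk=23 s=3: MISS | VC []
  [4] addr=0x2a blk=5 s=1: L1-HIT | VC []
  [5] addr=0x2a blk=5 s=1: L1-HIT | VC []
  [6] addr=0x39 blk=7 s=3: MISS | VC [23]
  [7] addr=0x39 blk=7 s=3: L1-HIT | VC [23]
  [8] addr=0x28 blk=5 s=1: L1-HIT | VC [23]
  [9] addr=0x4a blk=9 s=1: MISS | VC [23, 5]
  [10] addr=0x2f blk=5 s=1: VC-HIT | VC [23, 9]
  [11] addr=0x3a blk=7 s=3: L1-HIT | VC [23, 9]
  [12] addr=0x5d blk=11 s=3: MISS | VC [23, 9, 7]
  [13] addr=0x3c blk=7 s=3: VC-HIT | VC [23, 9, 11]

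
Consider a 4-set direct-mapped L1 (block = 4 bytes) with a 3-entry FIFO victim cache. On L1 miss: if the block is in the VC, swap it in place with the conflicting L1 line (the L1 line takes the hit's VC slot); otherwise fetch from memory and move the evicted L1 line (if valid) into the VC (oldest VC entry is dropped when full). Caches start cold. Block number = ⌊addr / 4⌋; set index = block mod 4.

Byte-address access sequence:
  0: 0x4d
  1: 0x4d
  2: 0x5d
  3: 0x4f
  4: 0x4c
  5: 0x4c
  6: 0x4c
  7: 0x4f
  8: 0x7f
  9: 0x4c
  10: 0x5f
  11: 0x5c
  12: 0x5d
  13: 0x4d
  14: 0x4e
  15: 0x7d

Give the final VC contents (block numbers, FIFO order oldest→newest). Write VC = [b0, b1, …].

#0 0x4d→b19/s3 MISS; vc=[]
#1 0x4d→b19/s3 L1-HIT; vc=[]
#2 0x5d→b23/s3 MISS; vc=[19]
#3 0x4f→b19/s3 VC-HIT; vc=[23]
#4 0x4c→b19/s3 L1-HIT; vc=[23]
#5 0x4c→b19/s3 L1-HIT; vc=[23]
#6 0x4c→b19/s3 L1-HIT; vc=[23]
#7 0x4f→b19/s3 L1-HIT; vc=[23]
#8 0x7f→b31/s3 MISS; vc=[23,19]
#9 0x4c→b19/s3 VC-HIT; vc=[23,31]
#10 0x5f→b23/s3 VC-HIT; vc=[19,31]
#11 0x5c→b23/s3 L1-HIT; vc=[19,31]
#12 0x5d→b23/s3 L1-HIT; vc=[19,31]
#13 0x4d→b19/s3 VC-HIT; vc=[23,31]
#14 0x4e→b19/s3 L1-HIT; vc=[23,31]
#15 0x7d→b31/s3 VC-HIT; vc=[23,19]

VC = [23, 19]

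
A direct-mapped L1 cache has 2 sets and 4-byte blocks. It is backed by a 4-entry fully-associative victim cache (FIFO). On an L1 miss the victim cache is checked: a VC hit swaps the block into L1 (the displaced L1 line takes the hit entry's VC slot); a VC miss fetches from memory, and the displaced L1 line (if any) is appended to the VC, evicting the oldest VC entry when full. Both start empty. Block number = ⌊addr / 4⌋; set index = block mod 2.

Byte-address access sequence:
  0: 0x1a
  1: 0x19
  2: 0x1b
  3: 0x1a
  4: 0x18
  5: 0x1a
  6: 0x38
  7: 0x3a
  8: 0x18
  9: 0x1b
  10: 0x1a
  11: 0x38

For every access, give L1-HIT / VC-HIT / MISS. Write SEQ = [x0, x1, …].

0: 0x1a (blk 6, set 0) → MISS  vc=[]
1: 0x19 (blk 6, set 0) → L1-HIT  vc=[]
2: 0x1b (blk 6, set 0) → L1-HIT  vc=[]
3: 0x1a (blk 6, set 0) → L1-HIT  vc=[]
4: 0x18 (blk 6, set 0) → L1-HIT  vc=[]
5: 0x1a (blk 6, set 0) → L1-HIT  vc=[]
6: 0x38 (blk 14, set 0) → MISS  vc=[6]
7: 0x3a (blk 14, set 0) → L1-HIT  vc=[6]
8: 0x18 (blk 6, set 0) → VC-HIT  vc=[14]
9: 0x1b (blk 6, set 0) → L1-HIT  vc=[14]
10: 0x1a (blk 6, set 0) → L1-HIT  vc=[14]
11: 0x38 (blk 14, set 0) → VC-HIT  vc=[6]

SEQ = [MISS, L1-HIT, L1-HIT, L1-HIT, L1-HIT, L1-HIT, MISS, L1-HIT, VC-HIT, L1-HIT, L1-HIT, VC-HIT]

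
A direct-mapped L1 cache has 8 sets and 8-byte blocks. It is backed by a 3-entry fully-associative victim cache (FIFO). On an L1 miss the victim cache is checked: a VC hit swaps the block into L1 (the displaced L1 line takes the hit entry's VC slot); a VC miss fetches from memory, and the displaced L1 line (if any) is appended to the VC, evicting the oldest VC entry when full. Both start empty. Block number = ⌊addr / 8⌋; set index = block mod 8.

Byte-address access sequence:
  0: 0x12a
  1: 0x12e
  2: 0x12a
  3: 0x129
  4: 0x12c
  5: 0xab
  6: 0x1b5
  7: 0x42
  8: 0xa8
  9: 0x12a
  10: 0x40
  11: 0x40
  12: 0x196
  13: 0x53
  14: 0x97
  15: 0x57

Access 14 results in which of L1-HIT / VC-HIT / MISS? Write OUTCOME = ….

#0 0x12a→b37/s5 MISS; vc=[]
#1 0x12e→b37/s5 L1-HIT; vc=[]
#2 0x12a→b37/s5 L1-HIT; vc=[]
#3 0x129→b37/s5 L1-HIT; vc=[]
#4 0x12c→b37/s5 L1-HIT; vc=[]
#5 0xab→b21/s5 MISS; vc=[37]
#6 0x1b5→b54/s6 MISS; vc=[37]
#7 0x42→b8/s0 MISS; vc=[37]
#8 0xa8→b21/s5 L1-HIT; vc=[37]
#9 0x12a→b37/s5 VC-HIT; vc=[21]
#10 0x40→b8/s0 L1-HIT; vc=[21]
#11 0x40→b8/s0 L1-HIT; vc=[21]
#12 0x196→b50/s2 MISS; vc=[21]
#13 0x53→b10/s2 MISS; vc=[21,50]
#14 0x97→b18/s2 MISS; vc=[21,50,10]
#15 0x57→b10/s2 VC-HIT; vc=[21,50,18]

OUTCOME = MISS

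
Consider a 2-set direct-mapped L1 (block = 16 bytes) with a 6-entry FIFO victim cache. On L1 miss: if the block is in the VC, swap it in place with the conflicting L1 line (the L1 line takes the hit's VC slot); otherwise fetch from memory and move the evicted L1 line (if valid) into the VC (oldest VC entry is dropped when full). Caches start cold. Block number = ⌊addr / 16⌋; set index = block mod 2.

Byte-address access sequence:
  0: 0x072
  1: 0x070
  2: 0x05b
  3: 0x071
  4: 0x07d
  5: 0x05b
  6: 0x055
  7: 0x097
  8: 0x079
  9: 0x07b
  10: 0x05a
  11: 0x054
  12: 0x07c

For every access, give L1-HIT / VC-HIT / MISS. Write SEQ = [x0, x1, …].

#0 0x72→b7/s1 MISS; vc=[]
#1 0x70→b7/s1 L1-HIT; vc=[]
#2 0x5b→b5/s1 MISS; vc=[7]
#3 0x71→b7/s1 VC-HIT; vc=[5]
#4 0x7d→b7/s1 L1-HIT; vc=[5]
#5 0x5b→b5/s1 VC-HIT; vc=[7]
#6 0x55→b5/s1 L1-HIT; vc=[7]
#7 0x97→b9/s1 MISS; vc=[7,5]
#8 0x79→b7/s1 VC-HIT; vc=[9,5]
#9 0x7b→b7/s1 L1-HIT; vc=[9,5]
#10 0x5a→b5/s1 VC-HIT; vc=[9,7]
#11 0x54→b5/s1 L1-HIT; vc=[9,7]
#12 0x7c→b7/s1 VC-HIT; vc=[9,5]

SEQ = [MISS, L1-HIT, MISS, VC-HIT, L1-HIT, VC-HIT, L1-HIT, MISS, VC-HIT, L1-HIT, VC-HIT, L1-HIT, VC-HIT]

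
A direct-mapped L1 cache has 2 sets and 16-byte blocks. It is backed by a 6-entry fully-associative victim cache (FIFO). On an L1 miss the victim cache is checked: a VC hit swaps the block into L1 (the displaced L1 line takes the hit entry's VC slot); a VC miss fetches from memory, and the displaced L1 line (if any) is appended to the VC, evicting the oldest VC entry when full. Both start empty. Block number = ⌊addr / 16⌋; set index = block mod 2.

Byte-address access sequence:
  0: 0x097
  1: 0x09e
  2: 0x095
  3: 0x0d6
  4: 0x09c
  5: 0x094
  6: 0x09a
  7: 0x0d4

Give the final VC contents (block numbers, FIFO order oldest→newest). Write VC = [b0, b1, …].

0: 0x97 (blk 9, set 1) → MISS  vc=[]
1: 0x9e (blk 9, set 1) → L1-HIT  vc=[]
2: 0x95 (blk 9, set 1) → L1-HIT  vc=[]
3: 0xd6 (blk 13, set 1) → MISS  vc=[9]
4: 0x9c (blk 9, set 1) → VC-HIT  vc=[13]
5: 0x94 (blk 9, set 1) → L1-HIT  vc=[13]
6: 0x9a (blk 9, set 1) → L1-HIT  vc=[13]
7: 0xd4 (blk 13, set 1) → VC-HIT  vc=[9]

VC = [9]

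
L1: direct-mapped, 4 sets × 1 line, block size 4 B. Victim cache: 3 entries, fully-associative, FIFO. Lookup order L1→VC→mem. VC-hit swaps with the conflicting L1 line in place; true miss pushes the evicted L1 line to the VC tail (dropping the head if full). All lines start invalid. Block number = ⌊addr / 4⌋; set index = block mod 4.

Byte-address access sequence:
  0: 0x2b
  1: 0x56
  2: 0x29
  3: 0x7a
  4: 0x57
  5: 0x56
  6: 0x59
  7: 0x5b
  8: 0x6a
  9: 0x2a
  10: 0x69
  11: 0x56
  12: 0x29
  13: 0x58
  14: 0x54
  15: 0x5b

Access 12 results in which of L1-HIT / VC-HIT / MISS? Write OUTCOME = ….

OUTCOME = VC-HIT

  [0] addr=0x2b blk=10 s=2: MISS | VC []
  [1] addr=0x56 blk=21 s=1: MISS | VC []
  [2] addr=0x29 blk=10 s=2: L1-HIT | VC []
  [3] addr=0x7a blk=30 s=2: MISS | VC [10]
  [4] addr=0x57 blk=21 s=1: L1-HIT | VC [10]
  [5] addr=0x56 blk=21 s=1: L1-HIT | VC [10]
  [6] addr=0x59 blk=22 s=2: MISS | VC [10, 30]
  [7] addr=0x5b blk=22 s=2: L1-HIT | VC [10, 30]
  [8] addr=0x6a blk=26 s=2: MISS | VC [10, 30, 22]
  [9] addr=0x2a blk=10 s=2: VC-HIT | VC [26, 30, 22]
  [10] addr=0x69 blk=26 s=2: VC-HIT | VC [10, 30, 22]
  [11] addr=0x56 blk=21 s=1: L1-HIT | VC [10, 30, 22]
  [12] addr=0x29 blk=10 s=2: VC-HIT | VC [26, 30, 22]
  [13] addr=0x58 blk=22 s=2: VC-HIT | VC [26, 30, 10]
  [14] addr=0x54 blk=21 s=1: L1-HIT | VC [26, 30, 10]
  [15] addr=0x5b blk=22 s=2: L1-HIT | VC [26, 30, 10]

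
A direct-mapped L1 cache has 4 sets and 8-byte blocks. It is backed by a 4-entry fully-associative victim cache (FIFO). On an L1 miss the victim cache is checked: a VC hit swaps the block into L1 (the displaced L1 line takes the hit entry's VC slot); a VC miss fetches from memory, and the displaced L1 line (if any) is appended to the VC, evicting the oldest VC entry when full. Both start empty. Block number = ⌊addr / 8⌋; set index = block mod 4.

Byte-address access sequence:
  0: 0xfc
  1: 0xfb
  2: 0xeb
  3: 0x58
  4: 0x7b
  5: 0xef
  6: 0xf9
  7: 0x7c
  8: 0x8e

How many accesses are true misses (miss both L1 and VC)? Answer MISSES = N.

  [0] addr=0xfc blk=31 s=3: MISS | VC []
  [1] addr=0xfb blk=31 s=3: L1-HIT | VC []
  [2] addr=0xeb blk=29 s=1: MISS | VC []
  [3] addr=0x58 blk=11 s=3: MISS | VC [31]
  [4] addr=0x7b blk=15 s=3: MISS | VC [31, 11]
  [5] addr=0xef blk=29 s=1: L1-HIT | VC [31, 11]
  [6] addr=0xf9 blk=31 s=3: VC-HIT | VC [15, 11]
  [7] addr=0x7c blk=15 s=3: VC-HIT | VC [31, 11]
  [8] addr=0x8e blk=17 s=1: MISS | VC [31, 11, 29]

MISSES = 5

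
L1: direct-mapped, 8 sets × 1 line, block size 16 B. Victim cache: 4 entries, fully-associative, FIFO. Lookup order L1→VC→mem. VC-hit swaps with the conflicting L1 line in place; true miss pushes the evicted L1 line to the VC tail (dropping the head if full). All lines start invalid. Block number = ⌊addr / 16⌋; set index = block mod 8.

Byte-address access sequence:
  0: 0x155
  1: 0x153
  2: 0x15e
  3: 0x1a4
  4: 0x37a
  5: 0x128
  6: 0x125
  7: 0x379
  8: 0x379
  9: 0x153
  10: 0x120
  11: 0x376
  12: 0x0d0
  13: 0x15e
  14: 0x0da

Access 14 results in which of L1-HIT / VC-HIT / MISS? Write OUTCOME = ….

OUTCOME = VC-HIT

0: 0x155 (blk 21, set 5) → MISS  vc=[]
1: 0x153 (blk 21, set 5) → L1-HIT  vc=[]
2: 0x15e (blk 21, set 5) → L1-HIT  vc=[]
3: 0x1a4 (blk 26, set 2) → MISS  vc=[]
4: 0x37a (blk 55, set 7) → MISS  vc=[]
5: 0x128 (blk 18, set 2) → MISS  vc=[26]
6: 0x125 (blk 18, set 2) → L1-HIT  vc=[26]
7: 0x379 (blk 55, set 7) → L1-HIT  vc=[26]
8: 0x379 (blk 55, set 7) → L1-HIT  vc=[26]
9: 0x153 (blk 21, set 5) → L1-HIT  vc=[26]
10: 0x120 (blk 18, set 2) → L1-HIT  vc=[26]
11: 0x376 (blk 55, set 7) → L1-HIT  vc=[26]
12: 0xd0 (blk 13, set 5) → MISS  vc=[26, 21]
13: 0x15e (blk 21, set 5) → VC-HIT  vc=[26, 13]
14: 0xda (blk 13, set 5) → VC-HIT  vc=[26, 21]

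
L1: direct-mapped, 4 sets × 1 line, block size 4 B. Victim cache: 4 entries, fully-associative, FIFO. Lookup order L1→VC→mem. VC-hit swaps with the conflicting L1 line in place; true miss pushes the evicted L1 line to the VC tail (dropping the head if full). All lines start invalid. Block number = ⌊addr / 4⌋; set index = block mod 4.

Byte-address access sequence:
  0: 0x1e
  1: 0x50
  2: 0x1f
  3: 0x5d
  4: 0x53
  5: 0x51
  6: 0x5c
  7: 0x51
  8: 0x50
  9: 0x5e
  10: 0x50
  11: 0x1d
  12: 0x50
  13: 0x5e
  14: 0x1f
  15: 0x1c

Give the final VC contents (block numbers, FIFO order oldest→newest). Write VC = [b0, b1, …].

#0 0x1e→b7/s3 MISS; vc=[]
#1 0x50→b20/s0 MISS; vc=[]
#2 0x1f→b7/s3 L1-HIT; vc=[]
#3 0x5d→b23/s3 MISS; vc=[7]
#4 0x53→b20/s0 L1-HIT; vc=[7]
#5 0x51→b20/s0 L1-HIT; vc=[7]
#6 0x5c→b23/s3 L1-HIT; vc=[7]
#7 0x51→b20/s0 L1-HIT; vc=[7]
#8 0x50→b20/s0 L1-HIT; vc=[7]
#9 0x5e→b23/s3 L1-HIT; vc=[7]
#10 0x50→b20/s0 L1-HIT; vc=[7]
#11 0x1d→b7/s3 VC-HIT; vc=[23]
#12 0x50→b20/s0 L1-HIT; vc=[23]
#13 0x5e→b23/s3 VC-HIT; vc=[7]
#14 0x1f→b7/s3 VC-HIT; vc=[23]
#15 0x1c→b7/s3 L1-HIT; vc=[23]

VC = [23]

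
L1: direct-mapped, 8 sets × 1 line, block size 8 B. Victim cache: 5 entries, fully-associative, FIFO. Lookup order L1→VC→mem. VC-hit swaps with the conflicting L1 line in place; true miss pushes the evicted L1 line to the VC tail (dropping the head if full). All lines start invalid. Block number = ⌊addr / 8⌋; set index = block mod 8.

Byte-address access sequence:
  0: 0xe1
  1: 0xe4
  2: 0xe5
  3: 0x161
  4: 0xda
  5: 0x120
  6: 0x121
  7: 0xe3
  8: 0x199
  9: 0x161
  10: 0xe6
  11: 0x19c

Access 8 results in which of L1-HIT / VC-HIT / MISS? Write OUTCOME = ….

OUTCOME = MISS

  [0] addr=0xe1 blk=28 s=4: MISS | VC []
  [1] addr=0xe4 blk=28 s=4: L1-HIT | VC []
  [2] addr=0xe5 blk=28 s=4: L1-HIT | VC []
  [3] addr=0x161 blk=44 s=4: MISS | VC [28]
  [4] addr=0xda blk=27 s=3: MISS | VC [28]
  [5] addr=0x120 blk=36 s=4: MISS | VC [28, 44]
  [6] addr=0x121 blk=36 s=4: L1-HIT | VC [28, 44]
  [7] addr=0xe3 blk=28 s=4: VC-HIT | VC [36, 44]
  [8] addr=0x199 blk=51 s=3: MISS | VC [36, 44, 27]
  [9] addr=0x161 blk=44 s=4: VC-HIT | VC [36, 28, 27]
  [10] addr=0xe6 blk=28 s=4: VC-HIT | VC [36, 44, 27]
  [11] addr=0x19c blk=51 s=3: L1-HIT | VC [36, 44, 27]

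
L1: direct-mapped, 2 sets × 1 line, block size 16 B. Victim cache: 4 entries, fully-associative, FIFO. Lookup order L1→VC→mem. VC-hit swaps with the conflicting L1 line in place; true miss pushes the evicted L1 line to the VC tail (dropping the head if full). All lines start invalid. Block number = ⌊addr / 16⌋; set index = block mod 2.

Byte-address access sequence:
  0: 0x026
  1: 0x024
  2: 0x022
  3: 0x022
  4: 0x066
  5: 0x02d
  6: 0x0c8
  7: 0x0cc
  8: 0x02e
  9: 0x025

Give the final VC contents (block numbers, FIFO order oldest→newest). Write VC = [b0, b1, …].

0: 0x26 (blk 2, set 0) → MISS  vc=[]
1: 0x24 (blk 2, set 0) → L1-HIT  vc=[]
2: 0x22 (blk 2, set 0) → L1-HIT  vc=[]
3: 0x22 (blk 2, set 0) → L1-HIT  vc=[]
4: 0x66 (blk 6, set 0) → MISS  vc=[2]
5: 0x2d (blk 2, set 0) → VC-HIT  vc=[6]
6: 0xc8 (blk 12, set 0) → MISS  vc=[6, 2]
7: 0xcc (blk 12, set 0) → L1-HIT  vc=[6, 2]
8: 0x2e (blk 2, set 0) → VC-HIT  vc=[6, 12]
9: 0x25 (blk 2, set 0) → L1-HIT  vc=[6, 12]

VC = [6, 12]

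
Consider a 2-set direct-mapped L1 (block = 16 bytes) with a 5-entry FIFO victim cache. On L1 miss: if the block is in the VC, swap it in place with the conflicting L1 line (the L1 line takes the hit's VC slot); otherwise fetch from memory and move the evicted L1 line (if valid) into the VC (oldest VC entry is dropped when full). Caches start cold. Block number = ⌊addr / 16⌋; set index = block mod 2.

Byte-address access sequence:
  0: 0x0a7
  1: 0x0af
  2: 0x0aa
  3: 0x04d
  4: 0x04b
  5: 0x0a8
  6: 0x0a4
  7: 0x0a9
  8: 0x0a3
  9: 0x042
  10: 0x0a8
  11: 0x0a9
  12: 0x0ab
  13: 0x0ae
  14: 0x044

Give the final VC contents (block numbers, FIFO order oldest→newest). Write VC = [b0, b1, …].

VC = [10]

#0 0xa7→b10/s0 MISS; vc=[]
#1 0xaf→b10/s0 L1-HIT; vc=[]
#2 0xaa→b10/s0 L1-HIT; vc=[]
#3 0x4d→b4/s0 MISS; vc=[10]
#4 0x4b→b4/s0 L1-HIT; vc=[10]
#5 0xa8→b10/s0 VC-HIT; vc=[4]
#6 0xa4→b10/s0 L1-HIT; vc=[4]
#7 0xa9→b10/s0 L1-HIT; vc=[4]
#8 0xa3→b10/s0 L1-HIT; vc=[4]
#9 0x42→b4/s0 VC-HIT; vc=[10]
#10 0xa8→b10/s0 VC-HIT; vc=[4]
#11 0xa9→b10/s0 L1-HIT; vc=[4]
#12 0xab→b10/s0 L1-HIT; vc=[4]
#13 0xae→b10/s0 L1-HIT; vc=[4]
#14 0x44→b4/s0 VC-HIT; vc=[10]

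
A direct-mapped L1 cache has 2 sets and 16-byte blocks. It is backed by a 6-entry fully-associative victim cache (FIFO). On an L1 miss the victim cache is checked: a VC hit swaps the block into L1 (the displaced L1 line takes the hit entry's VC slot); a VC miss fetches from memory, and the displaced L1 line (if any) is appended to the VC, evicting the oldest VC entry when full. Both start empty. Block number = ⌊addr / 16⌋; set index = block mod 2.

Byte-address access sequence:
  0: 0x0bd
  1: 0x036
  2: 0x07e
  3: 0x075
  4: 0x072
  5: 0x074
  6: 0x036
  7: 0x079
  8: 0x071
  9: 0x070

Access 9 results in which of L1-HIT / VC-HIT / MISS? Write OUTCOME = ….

  [0] addr=0xbd blk=11 s=1: MISS | VC []
  [1] addr=0x36 blk=3 s=1: MISS | VC [11]
  [2] addr=0x7e blk=7 s=1: MISS | VC [11, 3]
  [3] addr=0x75 blk=7 s=1: L1-HIT | VC [11, 3]
  [4] addr=0x72 blk=7 s=1: L1-HIT | VC [11, 3]
  [5] addr=0x74 blk=7 s=1: L1-HIT | VC [11, 3]
  [6] addr=0x36 blk=3 s=1: VC-HIT | VC [11, 7]
  [7] addr=0x79 blk=7 s=1: VC-HIT | VC [11, 3]
  [8] addr=0x71 blk=7 s=1: L1-HIT | VC [11, 3]
  [9] addr=0x70 blk=7 s=1: L1-HIT | VC [11, 3]

OUTCOME = L1-HIT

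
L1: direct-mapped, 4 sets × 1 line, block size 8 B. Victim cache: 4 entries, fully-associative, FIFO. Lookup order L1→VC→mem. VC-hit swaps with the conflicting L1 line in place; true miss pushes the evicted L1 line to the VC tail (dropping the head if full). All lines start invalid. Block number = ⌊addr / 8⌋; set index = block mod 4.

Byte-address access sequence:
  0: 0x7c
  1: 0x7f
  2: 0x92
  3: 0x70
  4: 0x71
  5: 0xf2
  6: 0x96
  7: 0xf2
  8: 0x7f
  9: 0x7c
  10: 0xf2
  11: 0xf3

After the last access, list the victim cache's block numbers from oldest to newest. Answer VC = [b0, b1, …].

VC = [18, 14]

0: 0x7c (blk 15, set 3) → MISS  vc=[]
1: 0x7f (blk 15, set 3) → L1-HIT  vc=[]
2: 0x92 (blk 18, set 2) → MISS  vc=[]
3: 0x70 (blk 14, set 2) → MISS  vc=[18]
4: 0x71 (blk 14, set 2) → L1-HIT  vc=[18]
5: 0xf2 (blk 30, set 2) → MISS  vc=[18, 14]
6: 0x96 (blk 18, set 2) → VC-HIT  vc=[30, 14]
7: 0xf2 (blk 30, set 2) → VC-HIT  vc=[18, 14]
8: 0x7f (blk 15, set 3) → L1-HIT  vc=[18, 14]
9: 0x7c (blk 15, set 3) → L1-HIT  vc=[18, 14]
10: 0xf2 (blk 30, set 2) → L1-HIT  vc=[18, 14]
11: 0xf3 (blk 30, set 2) → L1-HIT  vc=[18, 14]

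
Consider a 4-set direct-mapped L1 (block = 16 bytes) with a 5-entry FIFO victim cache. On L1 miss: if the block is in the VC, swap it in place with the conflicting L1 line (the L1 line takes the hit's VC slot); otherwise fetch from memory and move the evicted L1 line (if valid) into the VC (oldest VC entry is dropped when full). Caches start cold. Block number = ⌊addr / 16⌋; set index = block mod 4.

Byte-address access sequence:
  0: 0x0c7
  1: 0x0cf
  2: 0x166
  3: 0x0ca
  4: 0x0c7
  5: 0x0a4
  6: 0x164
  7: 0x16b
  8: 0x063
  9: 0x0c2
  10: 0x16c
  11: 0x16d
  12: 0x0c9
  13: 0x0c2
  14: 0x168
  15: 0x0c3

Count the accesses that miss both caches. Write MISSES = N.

0: 0xc7 (blk 12, set 0) → MISS  vc=[]
1: 0xcf (blk 12, set 0) → L1-HIT  vc=[]
2: 0x166 (blk 22, set 2) → MISS  vc=[]
3: 0xca (blk 12, set 0) → L1-HIT  vc=[]
4: 0xc7 (blk 12, set 0) → L1-HIT  vc=[]
5: 0xa4 (blk 10, set 2) → MISS  vc=[22]
6: 0x164 (blk 22, set 2) → VC-HIT  vc=[10]
7: 0x16b (blk 22, set 2) → L1-HIT  vc=[10]
8: 0x63 (blk 6, set 2) → MISS  vc=[10, 22]
9: 0xc2 (blk 12, set 0) → L1-HIT  vc=[10, 22]
10: 0x16c (blk 22, set 2) → VC-HIT  vc=[10, 6]
11: 0x16d (blk 22, set 2) → L1-HIT  vc=[10, 6]
12: 0xc9 (blk 12, set 0) → L1-HIT  vc=[10, 6]
13: 0xc2 (blk 12, set 0) → L1-HIT  vc=[10, 6]
14: 0x168 (blk 22, set 2) → L1-HIT  vc=[10, 6]
15: 0xc3 (blk 12, set 0) → L1-HIT  vc=[10, 6]

MISSES = 4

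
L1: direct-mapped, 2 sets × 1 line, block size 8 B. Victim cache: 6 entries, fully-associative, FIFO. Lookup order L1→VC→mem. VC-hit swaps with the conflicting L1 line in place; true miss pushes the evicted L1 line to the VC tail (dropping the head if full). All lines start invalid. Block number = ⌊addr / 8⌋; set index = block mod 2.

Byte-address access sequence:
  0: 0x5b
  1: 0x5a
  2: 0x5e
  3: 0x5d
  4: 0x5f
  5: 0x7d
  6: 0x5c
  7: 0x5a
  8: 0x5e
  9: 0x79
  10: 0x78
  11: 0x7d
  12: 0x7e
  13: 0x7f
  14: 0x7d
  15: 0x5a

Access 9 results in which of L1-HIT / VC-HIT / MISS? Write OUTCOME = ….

  [0] addr=0x5b blk=11 s=1: MISS | VC []
  [1] addr=0x5a blk=11 s=1: L1-HIT | VC []
  [2] addr=0x5e blk=11 s=1: L1-HIT | VC []
  [3] addr=0x5d blk=11 s=1: L1-HIT | VC []
  [4] addr=0x5f blk=11 s=1: L1-HIT | VC []
  [5] addr=0x7d blk=15 s=1: MISS | VC [11]
  [6] addr=0x5c blk=11 s=1: VC-HIT | VC [15]
  [7] addr=0x5a blk=11 s=1: L1-HIT | VC [15]
  [8] addr=0x5e blk=11 s=1: L1-HIT | VC [15]
  [9] addr=0x79 blk=15 s=1: VC-HIT | VC [11]
  [10] addr=0x78 blk=15 s=1: L1-HIT | VC [11]
  [11] addr=0x7d blk=15 s=1: L1-HIT | VC [11]
  [12] addr=0x7e blk=15 s=1: L1-HIT | VC [11]
  [13] addr=0x7f blk=15 s=1: L1-HIT | VC [11]
  [14] addr=0x7d blk=15 s=1: L1-HIT | VC [11]
  [15] addr=0x5a blk=11 s=1: VC-HIT | VC [15]

OUTCOME = VC-HIT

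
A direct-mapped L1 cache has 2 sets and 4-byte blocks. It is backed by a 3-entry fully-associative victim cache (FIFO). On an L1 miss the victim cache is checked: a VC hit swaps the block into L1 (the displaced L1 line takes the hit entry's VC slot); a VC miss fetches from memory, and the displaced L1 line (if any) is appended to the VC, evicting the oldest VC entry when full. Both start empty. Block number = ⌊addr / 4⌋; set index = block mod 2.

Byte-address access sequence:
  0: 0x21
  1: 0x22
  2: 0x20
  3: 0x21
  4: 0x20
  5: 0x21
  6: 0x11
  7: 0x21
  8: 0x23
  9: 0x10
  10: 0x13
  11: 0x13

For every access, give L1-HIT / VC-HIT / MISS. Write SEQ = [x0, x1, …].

SEQ = [MISS, L1-HIT, L1-HIT, L1-HIT, L1-HIT, L1-HIT, MISS, VC-HIT, L1-HIT, VC-HIT, L1-HIT, L1-HIT]

#0 0x21→b8/s0 MISS; vc=[]
#1 0x22→b8/s0 L1-HIT; vc=[]
#2 0x20→b8/s0 L1-HIT; vc=[]
#3 0x21→b8/s0 L1-HIT; vc=[]
#4 0x20→b8/s0 L1-HIT; vc=[]
#5 0x21→b8/s0 L1-HIT; vc=[]
#6 0x11→b4/s0 MISS; vc=[8]
#7 0x21→b8/s0 VC-HIT; vc=[4]
#8 0x23→b8/s0 L1-HIT; vc=[4]
#9 0x10→b4/s0 VC-HIT; vc=[8]
#10 0x13→b4/s0 L1-HIT; vc=[8]
#11 0x13→b4/s0 L1-HIT; vc=[8]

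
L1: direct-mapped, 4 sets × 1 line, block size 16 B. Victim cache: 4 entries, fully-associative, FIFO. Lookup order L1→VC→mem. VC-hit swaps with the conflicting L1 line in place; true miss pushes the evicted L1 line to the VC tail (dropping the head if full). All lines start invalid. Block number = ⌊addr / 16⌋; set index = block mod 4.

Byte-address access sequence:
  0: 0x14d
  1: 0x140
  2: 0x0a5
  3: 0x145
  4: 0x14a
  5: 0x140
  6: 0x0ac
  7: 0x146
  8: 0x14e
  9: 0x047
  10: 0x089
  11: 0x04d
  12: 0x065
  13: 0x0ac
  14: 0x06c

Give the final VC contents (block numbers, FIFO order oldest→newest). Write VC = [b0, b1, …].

VC = [20, 8, 10]

0: 0x14d (blk 20, set 0) → MISS  vc=[]
1: 0x140 (blk 20, set 0) → L1-HIT  vc=[]
2: 0xa5 (blk 10, set 2) → MISS  vc=[]
3: 0x145 (blk 20, set 0) → L1-HIT  vc=[]
4: 0x14a (blk 20, set 0) → L1-HIT  vc=[]
5: 0x140 (blk 20, set 0) → L1-HIT  vc=[]
6: 0xac (blk 10, set 2) → L1-HIT  vc=[]
7: 0x146 (blk 20, set 0) → L1-HIT  vc=[]
8: 0x14e (blk 20, set 0) → L1-HIT  vc=[]
9: 0x47 (blk 4, set 0) → MISS  vc=[20]
10: 0x89 (blk 8, set 0) → MISS  vc=[20, 4]
11: 0x4d (blk 4, set 0) → VC-HIT  vc=[20, 8]
12: 0x65 (blk 6, set 2) → MISS  vc=[20, 8, 10]
13: 0xac (blk 10, set 2) → VC-HIT  vc=[20, 8, 6]
14: 0x6c (blk 6, set 2) → VC-HIT  vc=[20, 8, 10]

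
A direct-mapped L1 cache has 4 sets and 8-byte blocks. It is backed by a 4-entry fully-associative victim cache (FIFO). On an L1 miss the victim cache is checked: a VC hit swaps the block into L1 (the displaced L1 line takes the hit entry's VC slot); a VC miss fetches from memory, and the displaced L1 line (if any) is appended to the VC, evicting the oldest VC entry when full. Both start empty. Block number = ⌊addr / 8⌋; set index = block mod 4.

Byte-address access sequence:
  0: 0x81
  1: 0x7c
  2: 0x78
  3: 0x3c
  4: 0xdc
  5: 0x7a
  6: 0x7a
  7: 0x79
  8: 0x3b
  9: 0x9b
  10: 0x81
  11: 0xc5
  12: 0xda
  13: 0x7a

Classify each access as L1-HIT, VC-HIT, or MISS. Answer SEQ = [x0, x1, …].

0: 0x81 (blk 16, set 0) → MISS  vc=[]
1: 0x7c (blk 15, set 3) → MISS  vc=[]
2: 0x78 (blk 15, set 3) → L1-HIT  vc=[]
3: 0x3c (blk 7, set 3) → MISS  vc=[15]
4: 0xdc (blk 27, set 3) → MISS  vc=[15, 7]
5: 0x7a (blk 15, set 3) → VC-HIT  vc=[27, 7]
6: 0x7a (blk 15, set 3) → L1-HIT  vc=[27, 7]
7: 0x79 (blk 15, set 3) → L1-HIT  vc=[27, 7]
8: 0x3b (blk 7, set 3) → VC-HIT  vc=[27, 15]
9: 0x9b (blk 19, set 3) → MISS  vc=[27, 15, 7]
10: 0x81 (blk 16, set 0) → L1-HIT  vc=[27, 15, 7]
11: 0xc5 (blk 24, set 0) → MISS  vc=[27, 15, 7, 16]
12: 0xda (blk 27, set 3) → VC-HIT  vc=[19, 15, 7, 16]
13: 0x7a (blk 15, set 3) → VC-HIT  vc=[19, 27, 7, 16]

SEQ = [MISS, MISS, L1-HIT, MISS, MISS, VC-HIT, L1-HIT, L1-HIT, VC-HIT, MISS, L1-HIT, MISS, VC-HIT, VC-HIT]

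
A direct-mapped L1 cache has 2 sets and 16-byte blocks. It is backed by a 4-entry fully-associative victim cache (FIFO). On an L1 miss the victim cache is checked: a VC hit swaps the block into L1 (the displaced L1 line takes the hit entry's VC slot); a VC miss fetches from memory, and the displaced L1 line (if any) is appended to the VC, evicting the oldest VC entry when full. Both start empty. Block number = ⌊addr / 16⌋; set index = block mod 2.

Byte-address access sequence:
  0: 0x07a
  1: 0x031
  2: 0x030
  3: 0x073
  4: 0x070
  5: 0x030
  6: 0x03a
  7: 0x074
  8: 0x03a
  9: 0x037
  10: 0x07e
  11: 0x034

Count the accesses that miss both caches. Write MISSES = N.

#0 0x7a→b7/s1 MISS; vc=[]
#1 0x31→b3/s1 MISS; vc=[7]
#2 0x30→b3/s1 L1-HIT; vc=[7]
#3 0x73→b7/s1 VC-HIT; vc=[3]
#4 0x70→b7/s1 L1-HIT; vc=[3]
#5 0x30→b3/s1 VC-HIT; vc=[7]
#6 0x3a→b3/s1 L1-HIT; vc=[7]
#7 0x74→b7/s1 VC-HIT; vc=[3]
#8 0x3a→b3/s1 VC-HIT; vc=[7]
#9 0x37→b3/s1 L1-HIT; vc=[7]
#10 0x7e→b7/s1 VC-HIT; vc=[3]
#11 0x34→b3/s1 VC-HIT; vc=[7]

MISSES = 2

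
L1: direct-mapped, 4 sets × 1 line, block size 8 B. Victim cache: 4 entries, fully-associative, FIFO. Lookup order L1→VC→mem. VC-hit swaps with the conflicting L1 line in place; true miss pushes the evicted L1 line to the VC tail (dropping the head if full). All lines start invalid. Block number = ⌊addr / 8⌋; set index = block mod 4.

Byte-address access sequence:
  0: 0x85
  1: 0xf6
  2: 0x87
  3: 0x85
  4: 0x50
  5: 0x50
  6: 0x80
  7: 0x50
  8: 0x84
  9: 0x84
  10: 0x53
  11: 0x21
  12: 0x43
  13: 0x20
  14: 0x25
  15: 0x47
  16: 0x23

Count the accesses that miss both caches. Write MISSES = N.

MISSES = 5

#0 0x85→b16/s0 MISS; vc=[]
#1 0xf6→b30/s2 MISS; vc=[]
#2 0x87→b16/s0 L1-HIT; vc=[]
#3 0x85→b16/s0 L1-HIT; vc=[]
#4 0x50→b10/s2 MISS; vc=[30]
#5 0x50→b10/s2 L1-HIT; vc=[30]
#6 0x80→b16/s0 L1-HIT; vc=[30]
#7 0x50→b10/s2 L1-HIT; vc=[30]
#8 0x84→b16/s0 L1-HIT; vc=[30]
#9 0x84→b16/s0 L1-HIT; vc=[30]
#10 0x53→b10/s2 L1-HIT; vc=[30]
#11 0x21→b4/s0 MISS; vc=[30,16]
#12 0x43→b8/s0 MISS; vc=[30,16,4]
#13 0x20→b4/s0 VC-HIT; vc=[30,16,8]
#14 0x25→b4/s0 L1-HIT; vc=[30,16,8]
#15 0x47→b8/s0 VC-HIT; vc=[30,16,4]
#16 0x23→b4/s0 VC-HIT; vc=[30,16,8]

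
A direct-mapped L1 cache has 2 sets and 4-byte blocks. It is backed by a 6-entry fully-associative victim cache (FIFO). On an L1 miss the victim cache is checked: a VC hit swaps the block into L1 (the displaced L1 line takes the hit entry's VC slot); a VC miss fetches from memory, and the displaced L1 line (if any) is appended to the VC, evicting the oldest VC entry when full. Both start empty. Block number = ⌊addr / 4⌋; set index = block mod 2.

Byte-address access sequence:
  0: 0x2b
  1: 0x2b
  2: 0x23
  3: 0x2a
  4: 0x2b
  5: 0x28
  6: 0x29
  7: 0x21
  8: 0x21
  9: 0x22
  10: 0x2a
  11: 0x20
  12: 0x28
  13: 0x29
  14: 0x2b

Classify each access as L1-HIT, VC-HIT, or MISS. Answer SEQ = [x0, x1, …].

#0 0x2b→b10/s0 MISS; vc=[]
#1 0x2b→b10/s0 L1-HIT; vc=[]
#2 0x23→b8/s0 MISS; vc=[10]
#3 0x2a→b10/s0 VC-HIT; vc=[8]
#4 0x2b→b10/s0 L1-HIT; vc=[8]
#5 0x28→b10/s0 L1-HIT; vc=[8]
#6 0x29→b10/s0 L1-HIT; vc=[8]
#7 0x21→b8/s0 VC-HIT; vc=[10]
#8 0x21→b8/s0 L1-HIT; vc=[10]
#9 0x22→b8/s0 L1-HIT; vc=[10]
#10 0x2a→b10/s0 VC-HIT; vc=[8]
#11 0x20→b8/s0 VC-HIT; vc=[10]
#12 0x28→b10/s0 VC-HIT; vc=[8]
#13 0x29→b10/s0 L1-HIT; vc=[8]
#14 0x2b→b10/s0 L1-HIT; vc=[8]

SEQ = [MISS, L1-HIT, MISS, VC-HIT, L1-HIT, L1-HIT, L1-HIT, VC-HIT, L1-HIT, L1-HIT, VC-HIT, VC-HIT, VC-HIT, L1-HIT, L1-HIT]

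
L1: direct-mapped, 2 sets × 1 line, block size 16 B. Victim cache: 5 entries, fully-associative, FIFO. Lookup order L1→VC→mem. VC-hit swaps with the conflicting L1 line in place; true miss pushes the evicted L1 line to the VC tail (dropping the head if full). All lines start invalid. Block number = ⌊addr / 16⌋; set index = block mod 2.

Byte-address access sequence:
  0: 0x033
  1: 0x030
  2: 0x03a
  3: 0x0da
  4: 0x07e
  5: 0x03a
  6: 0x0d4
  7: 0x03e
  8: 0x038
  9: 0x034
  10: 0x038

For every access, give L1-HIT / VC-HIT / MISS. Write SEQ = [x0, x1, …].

  [0] addr=0x33 blk=3 s=1: MISS | VC []
  [1] addr=0x30 blk=3 s=1: L1-HIT | VC []
  [2] addr=0x3a blk=3 s=1: L1-HIT | VC []
  [3] addr=0xda blk=13 s=1: MISS | VC [3]
  [4] addr=0x7e blk=7 s=1: MISS | VC [3, 13]
  [5] addr=0x3a blk=3 s=1: VC-HIT | VC [7, 13]
  [6] addr=0xd4 blk=13 s=1: VC-HIT | VC [7, 3]
  [7] addr=0x3e blk=3 s=1: VC-HIT | VC [7, 13]
  [8] addr=0x38 blk=3 s=1: L1-HIT | VC [7, 13]
  [9] addr=0x34 blk=3 s=1: L1-HIT | VC [7, 13]
  [10] addr=0x38 blk=3 s=1: L1-HIT | VC [7, 13]

SEQ = [MISS, L1-HIT, L1-HIT, MISS, MISS, VC-HIT, VC-HIT, VC-HIT, L1-HIT, L1-HIT, L1-HIT]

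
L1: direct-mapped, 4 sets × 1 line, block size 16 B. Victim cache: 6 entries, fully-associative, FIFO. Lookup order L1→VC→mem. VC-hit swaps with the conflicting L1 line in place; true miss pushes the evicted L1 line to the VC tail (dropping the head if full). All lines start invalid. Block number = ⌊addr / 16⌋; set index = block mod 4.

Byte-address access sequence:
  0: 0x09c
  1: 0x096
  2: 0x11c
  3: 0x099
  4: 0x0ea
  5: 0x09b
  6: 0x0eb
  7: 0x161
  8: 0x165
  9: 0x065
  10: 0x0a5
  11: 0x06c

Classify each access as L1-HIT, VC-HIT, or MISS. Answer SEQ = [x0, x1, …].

  [0] addr=0x9c blk=9 s=1: MISS | VC []
  [1] addr=0x96 blk=9 s=1: L1-HIT | VC []
  [2] addr=0x11c blk=17 s=1: MISS | VC [9]
  [3] addr=0x99 blk=9 s=1: VC-HIT | VC [17]
  [4] addr=0xea blk=14 s=2: MISS | VC [17]
  [5] addr=0x9b blk=9 s=1: L1-HIT | VC [17]
  [6] addr=0xeb blk=14 s=2: L1-HIT | VC [17]
  [7] addr=0x161 blk=22 s=2: MISS | VC [17, 14]
  [8] addr=0x165 blk=22 s=2: L1-HIT | VC [17, 14]
  [9] addr=0x65 blk=6 s=2: MISS | VC [17, 14, 22]
  [10] addr=0xa5 blk=10 s=2: MISS | VC [17, 14, 22, 6]
  [11] addr=0x6c blk=6 s=2: VC-HIT | VC [17, 14, 22, 10]

SEQ = [MISS, L1-HIT, MISS, VC-HIT, MISS, L1-HIT, L1-HIT, MISS, L1-HIT, MISS, MISS, VC-HIT]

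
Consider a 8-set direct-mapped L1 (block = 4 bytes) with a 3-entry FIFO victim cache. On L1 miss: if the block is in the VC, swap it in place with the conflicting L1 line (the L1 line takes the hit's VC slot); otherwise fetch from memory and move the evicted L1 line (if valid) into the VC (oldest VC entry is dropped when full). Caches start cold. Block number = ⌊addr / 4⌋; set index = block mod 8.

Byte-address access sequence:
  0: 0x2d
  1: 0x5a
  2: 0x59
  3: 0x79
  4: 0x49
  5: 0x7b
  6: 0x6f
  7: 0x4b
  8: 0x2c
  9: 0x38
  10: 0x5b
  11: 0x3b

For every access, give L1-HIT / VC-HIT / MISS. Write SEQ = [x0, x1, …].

SEQ = [MISS, MISS, L1-HIT, MISS, MISS, L1-HIT, MISS, L1-HIT, VC-HIT, MISS, VC-HIT, VC-HIT]

  [0] addr=0x2d blk=11 s=3: MISS | VC []
  [1] addr=0x5a blk=22 s=6: MISS | VC []
  [2] addr=0x59 blk=22 s=6: L1-HIT | VC []
  [3] addr=0x79 blk=30 s=6: MISS | VC [22]
  [4] addr=0x49 blk=18 s=2: MISS | VC [22]
  [5] addr=0x7b blk=30 s=6: L1-HIT | VC [22]
  [6] addr=0x6f blk=27 s=3: MISS | VC [22, 11]
  [7] addr=0x4b blk=18 s=2: L1-HIT | VC [22, 11]
  [8] addr=0x2c blk=11 s=3: VC-HIT | VC [22, 27]
  [9] addr=0x38 blk=14 s=6: MISS | VC [22, 27, 30]
  [10] addr=0x5b blk=22 s=6: VC-HIT | VC [14, 27, 30]
  [11] addr=0x3b blk=14 s=6: VC-HIT | VC [22, 27, 30]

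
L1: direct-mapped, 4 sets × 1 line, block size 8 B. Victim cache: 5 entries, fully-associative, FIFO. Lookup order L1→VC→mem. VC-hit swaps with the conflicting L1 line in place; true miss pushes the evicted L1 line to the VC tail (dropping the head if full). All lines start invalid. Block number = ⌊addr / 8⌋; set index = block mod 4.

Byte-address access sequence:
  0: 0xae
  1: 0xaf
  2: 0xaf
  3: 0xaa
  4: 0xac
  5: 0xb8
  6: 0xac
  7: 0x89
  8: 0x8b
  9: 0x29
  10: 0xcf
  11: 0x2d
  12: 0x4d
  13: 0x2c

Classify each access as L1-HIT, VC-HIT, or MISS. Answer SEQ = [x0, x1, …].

0: 0xae (blk 21, set 1) → MISS  vc=[]
1: 0xaf (blk 21, set 1) → L1-HIT  vc=[]
2: 0xaf (blk 21, set 1) → L1-HIT  vc=[]
3: 0xaa (blk 21, set 1) → L1-HIT  vc=[]
4: 0xac (blk 21, set 1) → L1-HIT  vc=[]
5: 0xb8 (blk 23, set 3) → MISS  vc=[]
6: 0xac (blk 21, set 1) → L1-HIT  vc=[]
7: 0x89 (blk 17, set 1) → MISS  vc=[21]
8: 0x8b (blk 17, set 1) → L1-HIT  vc=[21]
9: 0x29 (blk 5, set 1) → MISS  vc=[21, 17]
10: 0xcf (blk 25, set 1) → MISS  vc=[21, 17, 5]
11: 0x2d (blk 5, set 1) → VC-HIT  vc=[21, 17, 25]
12: 0x4d (blk 9, set 1) → MISS  vc=[21, 17, 25, 5]
13: 0x2c (blk 5, set 1) → VC-HIT  vc=[21, 17, 25, 9]

SEQ = [MISS, L1-HIT, L1-HIT, L1-HIT, L1-HIT, MISS, L1-HIT, MISS, L1-HIT, MISS, MISS, VC-HIT, MISS, VC-HIT]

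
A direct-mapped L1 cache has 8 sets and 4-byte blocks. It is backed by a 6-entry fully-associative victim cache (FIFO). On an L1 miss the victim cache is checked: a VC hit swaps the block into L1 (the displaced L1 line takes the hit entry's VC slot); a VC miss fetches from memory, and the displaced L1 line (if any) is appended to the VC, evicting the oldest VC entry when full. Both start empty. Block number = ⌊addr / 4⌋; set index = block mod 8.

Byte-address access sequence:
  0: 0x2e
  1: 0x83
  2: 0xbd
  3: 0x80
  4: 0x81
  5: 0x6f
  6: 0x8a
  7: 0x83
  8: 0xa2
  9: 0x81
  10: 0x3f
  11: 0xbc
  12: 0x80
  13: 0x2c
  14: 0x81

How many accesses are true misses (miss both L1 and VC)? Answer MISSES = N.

0: 0x2e (blk 11, set 3) → MISS  vc=[]
1: 0x83 (blk 32, set 0) → MISS  vc=[]
2: 0xbd (blk 47, set 7) → MISS  vc=[]
3: 0x80 (blk 32, set 0) → L1-HIT  vc=[]
4: 0x81 (blk 32, set 0) → L1-HIT  vc=[]
5: 0x6f (blk 27, set 3) → MISS  vc=[11]
6: 0x8a (blk 34, set 2) → MISS  vc=[11]
7: 0x83 (blk 32, set 0) → L1-HIT  vc=[11]
8: 0xa2 (blk 40, set 0) → MISS  vc=[11, 32]
9: 0x81 (blk 32, set 0) → VC-HIT  vc=[11, 40]
10: 0x3f (blk 15, set 7) → MISS  vc=[11, 40, 47]
11: 0xbc (blk 47, set 7) → VC-HIT  vc=[11, 40, 15]
12: 0x80 (blk 32, set 0) → L1-HIT  vc=[11, 40, 15]
13: 0x2c (blk 11, set 3) → VC-HIT  vc=[27, 40, 15]
14: 0x81 (blk 32, set 0) → L1-HIT  vc=[27, 40, 15]

MISSES = 7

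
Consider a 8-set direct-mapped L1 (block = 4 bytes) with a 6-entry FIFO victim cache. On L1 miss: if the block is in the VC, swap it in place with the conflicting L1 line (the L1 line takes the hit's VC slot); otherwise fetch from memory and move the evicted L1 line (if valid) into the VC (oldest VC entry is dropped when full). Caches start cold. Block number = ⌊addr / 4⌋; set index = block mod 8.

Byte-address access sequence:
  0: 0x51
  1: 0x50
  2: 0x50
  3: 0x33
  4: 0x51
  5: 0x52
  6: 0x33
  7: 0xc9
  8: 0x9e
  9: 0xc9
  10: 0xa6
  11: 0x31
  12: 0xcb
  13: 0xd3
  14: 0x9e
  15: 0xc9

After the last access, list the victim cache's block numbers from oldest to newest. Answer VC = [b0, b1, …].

VC = [20, 12]

#0 0x51→b20/s4 MISS; vc=[]
#1 0x50→b20/s4 L1-HIT; vc=[]
#2 0x50→b20/s4 L1-HIT; vc=[]
#3 0x33→b12/s4 MISS; vc=[20]
#4 0x51→b20/s4 VC-HIT; vc=[12]
#5 0x52→b20/s4 L1-HIT; vc=[12]
#6 0x33→b12/s4 VC-HIT; vc=[20]
#7 0xc9→b50/s2 MISS; vc=[20]
#8 0x9e→b39/s7 MISS; vc=[20]
#9 0xc9→b50/s2 L1-HIT; vc=[20]
#10 0xa6→b41/s1 MISS; vc=[20]
#11 0x31→b12/s4 L1-HIT; vc=[20]
#12 0xcb→b50/s2 L1-HIT; vc=[20]
#13 0xd3→b52/s4 MISS; vc=[20,12]
#14 0x9e→b39/s7 L1-HIT; vc=[20,12]
#15 0xc9→b50/s2 L1-HIT; vc=[20,12]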